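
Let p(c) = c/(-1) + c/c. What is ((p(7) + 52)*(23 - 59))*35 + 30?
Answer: -57930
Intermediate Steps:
p(c) = 1 - c (p(c) = c*(-1) + 1 = -c + 1 = 1 - c)
((p(7) + 52)*(23 - 59))*35 + 30 = (((1 - 1*7) + 52)*(23 - 59))*35 + 30 = (((1 - 7) + 52)*(-36))*35 + 30 = ((-6 + 52)*(-36))*35 + 30 = (46*(-36))*35 + 30 = -1656*35 + 30 = -57960 + 30 = -57930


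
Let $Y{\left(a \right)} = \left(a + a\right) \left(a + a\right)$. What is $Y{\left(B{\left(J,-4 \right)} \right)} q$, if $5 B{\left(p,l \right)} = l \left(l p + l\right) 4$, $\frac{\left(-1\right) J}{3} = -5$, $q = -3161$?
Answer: $- \frac{13258194944}{25} \approx -5.3033 \cdot 10^{8}$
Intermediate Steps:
$J = 15$ ($J = \left(-3\right) \left(-5\right) = 15$)
$B{\left(p,l \right)} = \frac{4 l \left(l + l p\right)}{5}$ ($B{\left(p,l \right)} = \frac{l \left(l p + l\right) 4}{5} = \frac{l \left(l + l p\right) 4}{5} = \frac{4 l \left(l + l p\right)}{5}$)
$Y{\left(a \right)} = 4 a^{2}$ ($Y{\left(a \right)} = 2 a 2 a = 4 a^{2}$)
$Y{\left(B{\left(J,-4 \right)} \right)} q = 4 \left(\frac{4 \left(-4\right)^{2} \left(1 + 15\right)}{5}\right)^{2} \left(-3161\right) = 4 \left(\frac{4}{5} \cdot 16 \cdot 16\right)^{2} \left(-3161\right) = 4 \left(\frac{1024}{5}\right)^{2} \left(-3161\right) = 4 \cdot \frac{1048576}{25} \left(-3161\right) = \frac{4194304}{25} \left(-3161\right) = - \frac{13258194944}{25}$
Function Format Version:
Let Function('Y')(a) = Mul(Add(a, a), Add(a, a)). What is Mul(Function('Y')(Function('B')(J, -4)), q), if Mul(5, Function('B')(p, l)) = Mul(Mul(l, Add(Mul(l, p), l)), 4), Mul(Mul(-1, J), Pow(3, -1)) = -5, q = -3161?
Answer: Rational(-13258194944, 25) ≈ -5.3033e+8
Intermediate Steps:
J = 15 (J = Mul(-3, -5) = 15)
Function('B')(p, l) = Mul(Rational(4, 5), l, Add(l, Mul(l, p))) (Function('B')(p, l) = Mul(Rational(1, 5), Mul(Mul(l, Add(Mul(l, p), l)), 4)) = Mul(Rational(1, 5), Mul(Mul(l, Add(l, Mul(l, p))), 4)) = Mul(Rational(1, 5), Mul(4, l, Add(l, Mul(l, p)))) = Mul(Rational(4, 5), l, Add(l, Mul(l, p))))
Function('Y')(a) = Mul(4, Pow(a, 2)) (Function('Y')(a) = Mul(Mul(2, a), Mul(2, a)) = Mul(4, Pow(a, 2)))
Mul(Function('Y')(Function('B')(J, -4)), q) = Mul(Mul(4, Pow(Mul(Rational(4, 5), Pow(-4, 2), Add(1, 15)), 2)), -3161) = Mul(Mul(4, Pow(Mul(Rational(4, 5), 16, 16), 2)), -3161) = Mul(Mul(4, Pow(Rational(1024, 5), 2)), -3161) = Mul(Mul(4, Rational(1048576, 25)), -3161) = Mul(Rational(4194304, 25), -3161) = Rational(-13258194944, 25)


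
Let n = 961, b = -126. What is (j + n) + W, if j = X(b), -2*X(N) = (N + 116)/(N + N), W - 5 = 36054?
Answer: 9329035/252 ≈ 37020.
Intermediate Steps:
W = 36059 (W = 5 + 36054 = 36059)
X(N) = -(116 + N)/(4*N) (X(N) = -(N + 116)/(2*(N + N)) = -(116 + N)/(2*(2*N)) = -(116 + N)*1/(2*N)/2 = -(116 + N)/(4*N))
j = -5/252 (j = (¼)*(-116 - 1*(-126))/(-126) = (¼)*(-1/126)*(-116 + 126) = (¼)*(-1/126)*10 = -5/252 ≈ -0.019841)
(j + n) + W = (-5/252 + 961) + 36059 = 242167/252 + 36059 = 9329035/252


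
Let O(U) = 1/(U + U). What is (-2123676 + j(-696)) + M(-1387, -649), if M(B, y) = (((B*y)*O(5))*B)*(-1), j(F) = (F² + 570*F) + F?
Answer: 1228159321/10 ≈ 1.2282e+8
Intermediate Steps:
j(F) = F² + 571*F
O(U) = 1/(2*U)
M(B, y) = -y*B²/10 (M(B, y) = (((B*y)*((½)/5))*B)*(-1) = (((B*y)*((½)*(⅕)))*B)*(-1) = (((B*y)*(⅒))*B)*(-1) = ((B*y/10)*B)*(-1) = (y*B²/10)*(-1) = -y*B²/10)
(-2123676 + j(-696)) + M(-1387, -649) = (-2123676 - 696*(571 - 696)) - ⅒*(-649)*(-1387)² = (-2123676 - 696*(-125)) - ⅒*(-649)*1923769 = (-2123676 + 87000) + 1248526081/10 = -2036676 + 1248526081/10 = 1228159321/10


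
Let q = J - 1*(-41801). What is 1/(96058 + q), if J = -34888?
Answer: 1/102971 ≈ 9.7115e-6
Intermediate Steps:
q = 6913 (q = -34888 - 1*(-41801) = -34888 + 41801 = 6913)
1/(96058 + q) = 1/(96058 + 6913) = 1/102971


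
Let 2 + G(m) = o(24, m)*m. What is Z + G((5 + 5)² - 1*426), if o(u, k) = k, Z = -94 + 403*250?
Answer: 206930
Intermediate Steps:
Z = 100656 (Z = -94 + 100750 = 100656)
G(m) = -2 + m² (G(m) = -2 + m*m = -2 + m²)
Z + G((5 + 5)² - 1*426) = 100656 + (-2 + ((5 + 5)² - 1*426)²) = 100656 + (-2 + (10² - 426)²) = 100656 + (-2 + (100 - 426)²) = 100656 + (-2 + (-326)²) = 100656 + (-2 + 106276) = 100656 + 106274 = 206930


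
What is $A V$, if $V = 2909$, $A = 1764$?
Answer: $5131476$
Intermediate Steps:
$A V = 1764 \cdot 2909 = 5131476$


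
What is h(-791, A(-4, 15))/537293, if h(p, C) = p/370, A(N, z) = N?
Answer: -791/198798410 ≈ -3.9789e-6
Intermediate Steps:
h(p, C) = p/370 (h(p, C) = p*(1/370) = p/370)
h(-791, A(-4, 15))/537293 = ((1/370)*(-791))/537293 = -791/370*1/537293 = -791/198798410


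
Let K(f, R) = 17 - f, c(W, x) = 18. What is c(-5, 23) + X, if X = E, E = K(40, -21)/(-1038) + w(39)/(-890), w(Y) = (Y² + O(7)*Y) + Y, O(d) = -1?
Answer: 3767608/230955 ≈ 16.313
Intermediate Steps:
w(Y) = Y² (w(Y) = (Y² - Y) + Y = Y²)
E = -389582/230955 (E = (17 - 1*40)/(-1038) + 39²/(-890) = (17 - 40)*(-1/1038) + 1521*(-1/890) = -23*(-1/1038) - 1521/890 = 23/1038 - 1521/890 = -389582/230955 ≈ -1.6868)
X = -389582/230955 ≈ -1.6868
c(-5, 23) + X = 18 - 389582/230955 = 3767608/230955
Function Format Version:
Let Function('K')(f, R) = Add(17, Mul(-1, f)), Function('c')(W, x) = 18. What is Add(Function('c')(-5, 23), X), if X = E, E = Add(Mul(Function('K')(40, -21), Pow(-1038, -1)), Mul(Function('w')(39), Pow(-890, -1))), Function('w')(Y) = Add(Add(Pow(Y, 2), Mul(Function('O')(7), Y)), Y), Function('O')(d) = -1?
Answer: Rational(3767608, 230955) ≈ 16.313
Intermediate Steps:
Function('w')(Y) = Pow(Y, 2) (Function('w')(Y) = Add(Add(Pow(Y, 2), Mul(-1, Y)), Y) = Pow(Y, 2))
E = Rational(-389582, 230955) (E = Add(Mul(Add(17, Mul(-1, 40)), Pow(-1038, -1)), Mul(Pow(39, 2), Pow(-890, -1))) = Add(Mul(Add(17, -40), Rational(-1, 1038)), Mul(1521, Rational(-1, 890))) = Add(Mul(-23, Rational(-1, 1038)), Rational(-1521, 890)) = Add(Rational(23, 1038), Rational(-1521, 890)) = Rational(-389582, 230955) ≈ -1.6868)
X = Rational(-389582, 230955) ≈ -1.6868
Add(Function('c')(-5, 23), X) = Add(18, Rational(-389582, 230955)) = Rational(3767608, 230955)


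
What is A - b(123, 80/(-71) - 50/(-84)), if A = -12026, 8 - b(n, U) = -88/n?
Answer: -1480270/123 ≈ -12035.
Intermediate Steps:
b(n, U) = 8 + 88/n (b(n, U) = 8 - (-88)/n = 8 + 88/n)
A - b(123, 80/(-71) - 50/(-84)) = -12026 - (8 + 88/123) = -12026 - 1*1072/123 = -12026 - 1072/123 = -1480270/123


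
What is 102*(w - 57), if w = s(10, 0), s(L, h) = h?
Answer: -5814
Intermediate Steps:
w = 0
102*(w - 57) = 102*(0 - 57) = 102*(-57) = -5814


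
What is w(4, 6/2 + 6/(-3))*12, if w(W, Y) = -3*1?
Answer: -36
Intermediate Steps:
w(W, Y) = -3
w(4, 6/2 + 6/(-3))*12 = -3*12 = -36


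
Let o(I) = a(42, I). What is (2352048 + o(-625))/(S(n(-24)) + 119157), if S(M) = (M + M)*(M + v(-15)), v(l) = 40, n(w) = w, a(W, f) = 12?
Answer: 784020/39463 ≈ 19.867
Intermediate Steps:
o(I) = 12
S(M) = 2*M*(40 + M) (S(M) = (M + M)*(M + 40) = (2*M)*(40 + M) = 2*M*(40 + M))
(2352048 + o(-625))/(S(n(-24)) + 119157) = (2352048 + 12)/(2*(-24)*(40 - 24) + 119157) = 2352060/(2*(-24)*16 + 119157) = 2352060/(-768 + 119157) = 2352060/118389 = 2352060*(1/118389) = 784020/39463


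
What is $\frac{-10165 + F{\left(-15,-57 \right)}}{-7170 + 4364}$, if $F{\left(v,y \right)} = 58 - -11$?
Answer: $\frac{5048}{1403} \approx 3.598$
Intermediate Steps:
$F{\left(v,y \right)} = 69$ ($F{\left(v,y \right)} = 58 + 11 = 69$)
$\frac{-10165 + F{\left(-15,-57 \right)}}{-7170 + 4364} = \frac{-10165 + 69}{-7170 + 4364} = - \frac{10096}{-2806} = \left(-10096\right) \left(- \frac{1}{2806}\right) = \frac{5048}{1403}$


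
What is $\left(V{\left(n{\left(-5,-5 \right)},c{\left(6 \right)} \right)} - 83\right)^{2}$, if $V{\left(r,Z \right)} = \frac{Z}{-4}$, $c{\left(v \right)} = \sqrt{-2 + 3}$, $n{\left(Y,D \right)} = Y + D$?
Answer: $\frac{110889}{16} \approx 6930.6$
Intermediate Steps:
$n{\left(Y,D \right)} = D + Y$
$c{\left(v \right)} = 1$ ($c{\left(v \right)} = \sqrt{1} = 1$)
$V{\left(r,Z \right)} = - \frac{Z}{4}$ ($V{\left(r,Z \right)} = Z \left(- \frac{1}{4}\right) = - \frac{Z}{4}$)
$\left(V{\left(n{\left(-5,-5 \right)},c{\left(6 \right)} \right)} - 83\right)^{2} = \left(\left(- \frac{1}{4}\right) 1 - 83\right)^{2} = \left(- \frac{1}{4} - 83\right)^{2} = \left(- \frac{333}{4}\right)^{2} = \frac{110889}{16}$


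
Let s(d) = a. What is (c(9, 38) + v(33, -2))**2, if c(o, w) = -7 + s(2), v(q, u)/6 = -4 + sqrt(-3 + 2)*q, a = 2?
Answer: (29 - 198*I)**2 ≈ -38363.0 - 11484.0*I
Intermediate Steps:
s(d) = 2
v(q, u) = -24 + 6*I*q (v(q, u) = 6*(-4 + sqrt(-3 + 2)*q) = 6*(-4 + sqrt(-1)*q) = 6*(-4 + I*q) = -24 + 6*I*q)
c(o, w) = -5 (c(o, w) = -7 + 2 = -5)
(c(9, 38) + v(33, -2))**2 = (-5 + (-24 + 6*I*33))**2 = (-5 + (-24 + 198*I))**2 = (-29 + 198*I)**2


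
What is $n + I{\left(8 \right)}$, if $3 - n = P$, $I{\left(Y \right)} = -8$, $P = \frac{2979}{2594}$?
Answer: $- \frac{15949}{2594} \approx -6.1484$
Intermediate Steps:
$P = \frac{2979}{2594}$ ($P = 2979 \cdot \frac{1}{2594} = \frac{2979}{2594} \approx 1.1484$)
$n = \frac{4803}{2594}$ ($n = 3 - \frac{2979}{2594} = \frac{4803}{2594} \approx 1.8516$)
$n + I{\left(8 \right)} = \frac{4803}{2594} - 8 = - \frac{15949}{2594}$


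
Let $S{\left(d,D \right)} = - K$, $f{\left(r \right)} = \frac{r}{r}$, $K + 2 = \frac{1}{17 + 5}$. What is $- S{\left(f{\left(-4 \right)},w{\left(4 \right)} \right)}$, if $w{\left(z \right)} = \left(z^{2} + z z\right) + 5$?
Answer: $- \frac{43}{22} \approx -1.9545$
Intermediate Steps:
$K = - \frac{43}{22}$ ($K = -2 + \frac{1}{17 + 5} = -2 + \frac{1}{22} = - \frac{43}{22} \approx -1.9545$)
$f{\left(r \right)} = 1$
$w{\left(z \right)} = 5 + 2 z^{2}$ ($w{\left(z \right)} = \left(z^{2} + z^{2}\right) + 5 = 2 z^{2} + 5 = 5 + 2 z^{2}$)
$S{\left(d,D \right)} = \frac{43}{22}$ ($S{\left(d,D \right)} = \left(-1\right) \left(- \frac{43}{22}\right) = \frac{43}{22}$)
$- S{\left(f{\left(-4 \right)},w{\left(4 \right)} \right)} = \left(-1\right) \frac{43}{22} = - \frac{43}{22}$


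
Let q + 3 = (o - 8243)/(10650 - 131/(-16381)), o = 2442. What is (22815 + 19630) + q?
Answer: 7404242115021/174457781 ≈ 42441.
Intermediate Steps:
q = -618399524/174457781 (q = -3 + (2442 - 8243)/(10650 - 131/(-16381)) = -3 - 5801/(10650 - 131*(-1/16381)) = -3 - 5801/(10650 + 131/16381) = -3 - 5801/174457781/16381 = -3 - 5801*16381/174457781 = -3 - 95026181/174457781 = -618399524/174457781 ≈ -3.5447)
(22815 + 19630) + q = (22815 + 19630) - 618399524/174457781 = 42445 - 618399524/174457781 = 7404242115021/174457781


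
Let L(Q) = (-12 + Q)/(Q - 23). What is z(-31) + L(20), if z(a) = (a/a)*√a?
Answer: -8/3 + I*√31 ≈ -2.6667 + 5.5678*I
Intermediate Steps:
L(Q) = (-12 + Q)/(-23 + Q)
z(a) = √a (z(a) = 1*√a = √a)
z(-31) + L(20) = √(-31) + (-12 + 20)/(-23 + 20) = I*√31 + 8/(-3) = I*√31 - ⅓*8 = I*√31 - 8/3 = -8/3 + I*√31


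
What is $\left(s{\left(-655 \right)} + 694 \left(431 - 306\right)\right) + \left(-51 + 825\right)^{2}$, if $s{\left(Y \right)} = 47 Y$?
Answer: $655041$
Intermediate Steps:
$\left(s{\left(-655 \right)} + 694 \left(431 - 306\right)\right) + \left(-51 + 825\right)^{2} = \left(47 \left(-655\right) + 694 \left(431 - 306\right)\right) + \left(-51 + 825\right)^{2} = \left(-30785 + 694 \cdot 125\right) + 774^{2} = \left(-30785 + 86750\right) + 599076 = 55965 + 599076 = 655041$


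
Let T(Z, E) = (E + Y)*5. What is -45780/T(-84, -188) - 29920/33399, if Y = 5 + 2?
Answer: 300385724/6045219 ≈ 49.690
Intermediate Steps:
Y = 7
T(Z, E) = 35 + 5*E (T(Z, E) = (E + 7)*5 = (7 + E)*5 = 35 + 5*E)
-45780/T(-84, -188) - 29920/33399 = -45780/(35 + 5*(-188)) - 29920/33399 = -45780/(35 - 940) - 29920*1/33399 = -45780/(-905) - 29920/33399 = -45780*(-1/905) - 29920/33399 = 9156/181 - 29920/33399 = 300385724/6045219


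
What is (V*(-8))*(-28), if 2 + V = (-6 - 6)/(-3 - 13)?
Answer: -280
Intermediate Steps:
V = -5/4 (V = -2 + (-6 - 6)/(-3 - 13) = -2 - 12/(-16) = -2 - 12*(-1/16) = -2 + ¾ = -5/4 ≈ -1.2500)
(V*(-8))*(-28) = -5/4*(-8)*(-28) = 10*(-28) = -280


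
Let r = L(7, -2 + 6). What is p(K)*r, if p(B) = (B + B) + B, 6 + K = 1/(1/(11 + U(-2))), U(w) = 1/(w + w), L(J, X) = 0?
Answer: 0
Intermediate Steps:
r = 0
U(w) = 1/(2*w)
K = 19/4 (K = -6 + 1/(1/(11 + (½)/(-2))) = -6 + 1/(1/(11 + (½)*(-½))) = -6 + 1/(1/(11 - ¼)) = -6 + 1/(1/(43/4)) = -6 + 1/(4/43) = -6 + 43/4 = 19/4 ≈ 4.7500)
p(B) = 3*B (p(B) = 2*B + B = 3*B)
p(K)*r = (3*(19/4))*0 = (57/4)*0 = 0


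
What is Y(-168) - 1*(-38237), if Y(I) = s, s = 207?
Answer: 38444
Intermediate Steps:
Y(I) = 207
Y(-168) - 1*(-38237) = 207 - 1*(-38237) = 207 + 38237 = 38444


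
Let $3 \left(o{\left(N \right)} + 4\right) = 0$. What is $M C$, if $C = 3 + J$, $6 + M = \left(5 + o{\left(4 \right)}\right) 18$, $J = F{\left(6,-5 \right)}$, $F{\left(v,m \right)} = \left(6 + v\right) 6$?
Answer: $900$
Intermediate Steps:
$o{\left(N \right)} = -4$ ($o{\left(N \right)} = -4 + \frac{1}{3} \cdot 0 = -4 + 0 = -4$)
$F{\left(v,m \right)} = 36 + 6 v$
$J = 72$ ($J = 36 + 6 \cdot 6 = 36 + 36 = 72$)
$M = 12$ ($M = -6 + \left(5 - 4\right) 18 = -6 + 1 \cdot 18 = -6 + 18 = 12$)
$C = 75$ ($C = 3 + 72 = 75$)
$M C = 12 \cdot 75 = 900$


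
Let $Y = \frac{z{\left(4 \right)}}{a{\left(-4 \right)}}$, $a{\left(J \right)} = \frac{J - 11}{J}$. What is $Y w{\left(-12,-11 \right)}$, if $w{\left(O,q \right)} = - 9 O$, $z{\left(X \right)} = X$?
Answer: $\frac{576}{5} \approx 115.2$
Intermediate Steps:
$a{\left(J \right)} = \frac{-11 + J}{J}$
$Y = \frac{16}{15}$ ($Y = \frac{4}{\frac{1}{-4} \left(-11 - 4\right)} = \frac{4}{\left(- \frac{1}{4}\right) \left(-15\right)} = \frac{4}{\frac{15}{4}} = 4 \cdot \frac{4}{15} = \frac{16}{15} \approx 1.0667$)
$Y w{\left(-12,-11 \right)} = \frac{16 \left(\left(-9\right) \left(-12\right)\right)}{15} = \frac{16}{15} \cdot 108 = \frac{576}{5}$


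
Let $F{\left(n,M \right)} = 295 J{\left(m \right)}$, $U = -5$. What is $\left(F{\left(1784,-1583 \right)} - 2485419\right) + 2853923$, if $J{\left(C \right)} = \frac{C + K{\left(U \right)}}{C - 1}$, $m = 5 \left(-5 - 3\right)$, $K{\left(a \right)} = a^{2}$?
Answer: $\frac{15113089}{41} \approx 3.6861 \cdot 10^{5}$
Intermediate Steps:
$m = -40$ ($m = 5 \left(-8\right) = -40$)
$J{\left(C \right)} = \frac{25 + C}{-1 + C}$ ($J{\left(C \right)} = \frac{C + \left(-5\right)^{2}}{C - 1} = \frac{C + 25}{-1 + C} = \frac{25 + C}{-1 + C}$)
$F{\left(n,M \right)} = \frac{4425}{41}$ ($F{\left(n,M \right)} = 295 \frac{25 - 40}{-1 - 40} = 295 \frac{1}{-41} \left(-15\right) = 295 \left(\left(- \frac{1}{41}\right) \left(-15\right)\right) = 295 \cdot \frac{15}{41} = \frac{4425}{41}$)
$\left(F{\left(1784,-1583 \right)} - 2485419\right) + 2853923 = \left(\frac{4425}{41} - 2485419\right) + 2853923 = - \frac{101897754}{41} + 2853923 = \frac{15113089}{41}$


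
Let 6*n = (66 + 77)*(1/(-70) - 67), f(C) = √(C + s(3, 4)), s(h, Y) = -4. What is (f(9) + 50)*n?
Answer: -3354065/42 - 670813*√5/420 ≈ -83430.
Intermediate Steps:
f(C) = √(-4 + C) (f(C) = √(C - 4) = √(-4 + C))
n = -670813/420 (n = ((66 + 77)*(1/(-70) - 67))/6 = (143*(-1/70 - 67))/6 = (143*(-4691/70))/6 = (⅙)*(-670813/70) = -670813/420 ≈ -1597.2)
(f(9) + 50)*n = (√(-4 + 9) + 50)*(-670813/420) = (√5 + 50)*(-670813/420) = (50 + √5)*(-670813/420) = -3354065/42 - 670813*√5/420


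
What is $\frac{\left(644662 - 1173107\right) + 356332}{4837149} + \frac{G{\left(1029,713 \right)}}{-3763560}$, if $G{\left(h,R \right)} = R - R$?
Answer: $- \frac{57371}{1612383} \approx -0.035581$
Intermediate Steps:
$G{\left(h,R \right)} = 0$
$\frac{\left(644662 - 1173107\right) + 356332}{4837149} + \frac{G{\left(1029,713 \right)}}{-3763560} = \frac{\left(644662 - 1173107\right) + 356332}{4837149} + \frac{0}{-3763560} = \left(-528445 + 356332\right) \frac{1}{4837149} + 0 \left(- \frac{1}{3763560}\right) = \left(-172113\right) \frac{1}{4837149} + 0 = - \frac{57371}{1612383} + 0 = - \frac{57371}{1612383}$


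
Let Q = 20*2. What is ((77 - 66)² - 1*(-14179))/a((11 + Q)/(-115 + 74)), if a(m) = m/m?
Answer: 14300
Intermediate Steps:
Q = 40
a(m) = 1
((77 - 66)² - 1*(-14179))/a((11 + Q)/(-115 + 74)) = ((77 - 66)² - 1*(-14179))/1 = (11² + 14179)*1 = (121 + 14179)*1 = 14300*1 = 14300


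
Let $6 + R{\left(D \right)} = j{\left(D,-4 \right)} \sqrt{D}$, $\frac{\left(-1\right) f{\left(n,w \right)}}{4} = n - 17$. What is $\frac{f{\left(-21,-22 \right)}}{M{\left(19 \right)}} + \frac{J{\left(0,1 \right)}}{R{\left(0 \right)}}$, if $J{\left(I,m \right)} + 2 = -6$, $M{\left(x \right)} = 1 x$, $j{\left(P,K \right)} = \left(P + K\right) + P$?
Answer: $\frac{28}{3} \approx 9.3333$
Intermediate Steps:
$j{\left(P,K \right)} = K + 2 P$ ($j{\left(P,K \right)} = \left(K + P\right) + P = K + 2 P$)
$M{\left(x \right)} = x$
$J{\left(I,m \right)} = -8$ ($J{\left(I,m \right)} = -2 - 6 = -8$)
$f{\left(n,w \right)} = 68 - 4 n$ ($f{\left(n,w \right)} = - 4 \left(n - 17\right) = - 4 \left(-17 + n\right) = 68 - 4 n$)
$R{\left(D \right)} = -6 + \sqrt{D} \left(-4 + 2 D\right)$ ($R{\left(D \right)} = -6 + \left(-4 + 2 D\right) \sqrt{D} = -6 + \sqrt{D} \left(-4 + 2 D\right)$)
$\frac{f{\left(-21,-22 \right)}}{M{\left(19 \right)}} + \frac{J{\left(0,1 \right)}}{R{\left(0 \right)}} = \frac{68 - -84}{19} - \frac{8}{-6 + 2 \sqrt{0} \left(-2 + 0\right)} = \left(68 + 84\right) \frac{1}{19} - \frac{8}{-6 + 2 \cdot 0 \left(-2\right)} = 152 \cdot \frac{1}{19} - \frac{8}{-6 + 0} = 8 - \frac{8}{-6} = 8 - - \frac{4}{3} = 8 + \frac{4}{3} = \frac{28}{3}$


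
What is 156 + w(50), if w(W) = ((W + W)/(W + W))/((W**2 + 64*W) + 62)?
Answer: 898873/5762 ≈ 156.00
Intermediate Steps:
w(W) = 1/(62 + W**2 + 64*W) (w(W) = ((2*W)/((2*W)))/(62 + W**2 + 64*W) = ((2*W)*(1/(2*W)))/(62 + W**2 + 64*W) = 1/(62 + W**2 + 64*W))
156 + w(50) = 156 + 1/(62 + 50**2 + 64*50) = 156 + 1/(62 + 2500 + 3200) = 156 + 1/5762 = 898873/5762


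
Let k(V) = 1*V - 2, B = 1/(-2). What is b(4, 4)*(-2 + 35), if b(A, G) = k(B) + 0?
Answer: -165/2 ≈ -82.500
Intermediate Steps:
B = -½ ≈ -0.50000
k(V) = -2 + V (k(V) = V - 2 = -2 + V)
b(A, G) = -5/2 (b(A, G) = (-2 - ½) + 0 = -5/2 + 0 = -5/2)
b(4, 4)*(-2 + 35) = -5*(-2 + 35)/2 = -5/2*33 = -165/2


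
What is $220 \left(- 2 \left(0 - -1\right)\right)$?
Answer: $-440$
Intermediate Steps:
$220 \left(- 2 \left(0 - -1\right)\right) = 220 \left(- 2 \left(0 + 1\right)\right) = 220 \left(\left(-2\right) 1\right) = 220 \left(-2\right) = -440$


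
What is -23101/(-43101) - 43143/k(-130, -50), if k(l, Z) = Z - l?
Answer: -1857658363/3448080 ≈ -538.75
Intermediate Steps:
-23101/(-43101) - 43143/k(-130, -50) = -23101/(-43101) - 43143/(-50 - 1*(-130)) = -23101*(-1/43101) - 43143/(-50 + 130) = 23101/43101 - 43143/80 = -1857658363/3448080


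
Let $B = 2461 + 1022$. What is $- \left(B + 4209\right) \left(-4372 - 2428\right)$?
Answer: $52305600$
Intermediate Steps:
$B = 3483$
$- \left(B + 4209\right) \left(-4372 - 2428\right) = - \left(3483 + 4209\right) \left(-4372 - 2428\right) = - 7692 \left(-6800\right) = \left(-1\right) \left(-52305600\right) = 52305600$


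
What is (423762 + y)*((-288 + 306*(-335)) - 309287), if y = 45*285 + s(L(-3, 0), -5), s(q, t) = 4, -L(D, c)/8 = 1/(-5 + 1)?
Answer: -179912602235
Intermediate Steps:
L(D, c) = 2 (L(D, c) = -8/(-5 + 1) = -8/(-4) = -8*(-1/4) = 2)
y = 12829 (y = 45*285 + 4 = 12825 + 4 = 12829)
(423762 + y)*((-288 + 306*(-335)) - 309287) = (423762 + 12829)*((-288 + 306*(-335)) - 309287) = 436591*((-288 - 102510) - 309287) = 436591*(-102798 - 309287) = 436591*(-412085) = -179912602235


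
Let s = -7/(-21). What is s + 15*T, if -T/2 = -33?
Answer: 2971/3 ≈ 990.33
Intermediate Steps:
T = 66 (T = -2*(-33) = 66)
s = ⅓ (s = -7*(-1/21) = ⅓ ≈ 0.33333)
s + 15*T = ⅓ + 15*66 = ⅓ + 990 = 2971/3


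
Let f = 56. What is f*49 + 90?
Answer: 2834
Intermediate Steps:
f*49 + 90 = 56*49 + 90 = 2744 + 90 = 2834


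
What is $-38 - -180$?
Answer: $142$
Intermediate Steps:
$-38 - -180 = -38 + 180 = 142$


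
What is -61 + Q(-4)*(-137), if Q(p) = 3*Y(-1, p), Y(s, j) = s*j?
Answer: -1705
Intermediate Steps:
Y(s, j) = j*s
Q(p) = -3*p (Q(p) = 3*(p*(-1)) = 3*(-p) = -3*p)
-61 + Q(-4)*(-137) = -61 - 3*(-4)*(-137) = -61 + 12*(-137) = -61 - 1644 = -1705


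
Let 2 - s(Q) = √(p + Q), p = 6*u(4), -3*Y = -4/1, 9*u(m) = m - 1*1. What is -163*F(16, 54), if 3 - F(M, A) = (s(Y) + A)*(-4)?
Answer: -37001 + 652*√30/3 ≈ -35811.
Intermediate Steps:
u(m) = -⅑ + m/9 (u(m) = (m - 1*1)/9 = (m - 1)/9 = (-1 + m)/9 = -⅑ + m/9)
Y = 4/3 (Y = -(-4)/(3*1) = -(-4)/3 = -⅓*(-4) = 4/3 ≈ 1.3333)
p = 2 (p = 6*(-⅑ + (⅑)*4) = 6*(-⅑ + 4/9) = 6*(⅓) = 2)
s(Q) = 2 - √(2 + Q)
F(M, A) = 11 + 4*A - 4*√30/3 (F(M, A) = 3 - ((2 - √(2 + 4/3)) + A)*(-4) = 3 - ((2 - √(10/3)) + A)*(-4) = 3 - ((2 - √30/3) + A)*(-4) = 3 - (2 + A - √30/3)*(-4) = 3 - (-8 - 4*A + 4*√30/3) = 3 + (8 + 4*A - 4*√30/3) = 11 + 4*A - 4*√30/3)
-163*F(16, 54) = -163*(11 + 4*54 - 4*√30/3) = -163*(11 + 216 - 4*√30/3) = -163*(227 - 4*√30/3) = -37001 + 652*√30/3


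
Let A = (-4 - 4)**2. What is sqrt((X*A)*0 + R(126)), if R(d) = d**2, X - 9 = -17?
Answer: 126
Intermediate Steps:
X = -8 (X = 9 - 17 = -8)
A = 64 (A = (-8)**2 = 64)
sqrt((X*A)*0 + R(126)) = sqrt(-8*64*0 + 126**2) = sqrt(-512*0 + 15876) = sqrt(0 + 15876) = sqrt(15876) = 126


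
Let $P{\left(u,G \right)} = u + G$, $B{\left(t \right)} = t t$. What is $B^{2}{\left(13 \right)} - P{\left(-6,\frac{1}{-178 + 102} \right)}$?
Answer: $\frac{2171093}{76} \approx 28567.0$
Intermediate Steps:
$B{\left(t \right)} = t^{2}$
$P{\left(u,G \right)} = G + u$
$B^{2}{\left(13 \right)} - P{\left(-6,\frac{1}{-178 + 102} \right)} = \left(13^{2}\right)^{2} - \left(\frac{1}{-178 + 102} - 6\right) = 169^{2} - \left(\frac{1}{-76} - 6\right) = 28561 - \left(- \frac{1}{76} - 6\right) = 28561 - - \frac{457}{76} = 28561 + \frac{457}{76} = \frac{2171093}{76}$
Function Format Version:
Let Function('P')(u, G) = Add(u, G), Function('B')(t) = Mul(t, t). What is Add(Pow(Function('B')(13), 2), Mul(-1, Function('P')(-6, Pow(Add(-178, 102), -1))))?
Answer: Rational(2171093, 76) ≈ 28567.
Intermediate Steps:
Function('B')(t) = Pow(t, 2)
Function('P')(u, G) = Add(G, u)
Add(Pow(Function('B')(13), 2), Mul(-1, Function('P')(-6, Pow(Add(-178, 102), -1)))) = Add(Pow(Pow(13, 2), 2), Mul(-1, Add(Pow(Add(-178, 102), -1), -6))) = Add(Pow(169, 2), Mul(-1, Add(Pow(-76, -1), -6))) = Add(28561, Mul(-1, Add(Rational(-1, 76), -6))) = Add(28561, Mul(-1, Rational(-457, 76))) = Add(28561, Rational(457, 76)) = Rational(2171093, 76)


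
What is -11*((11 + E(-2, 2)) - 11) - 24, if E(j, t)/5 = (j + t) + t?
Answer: -134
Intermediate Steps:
E(j, t) = 5*j + 10*t (E(j, t) = 5*((j + t) + t) = 5*(j + 2*t) = 5*j + 10*t)
-11*((11 + E(-2, 2)) - 11) - 24 = -11*((11 + (5*(-2) + 10*2)) - 11) - 24 = -11*((11 + (-10 + 20)) - 11) - 24 = -11*((11 + 10) - 11) - 24 = -11*(21 - 11) - 24 = -11*10 - 24 = -110 - 24 = -134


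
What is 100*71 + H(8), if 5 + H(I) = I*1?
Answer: 7103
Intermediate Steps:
H(I) = -5 + I (H(I) = -5 + I*1 = -5 + I)
100*71 + H(8) = 100*71 + (-5 + 8) = 7100 + 3 = 7103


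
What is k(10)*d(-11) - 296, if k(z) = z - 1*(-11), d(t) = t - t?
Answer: -296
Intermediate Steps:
d(t) = 0
k(z) = 11 + z (k(z) = z + 11 = 11 + z)
k(10)*d(-11) - 296 = (11 + 10)*0 - 296 = 21*0 - 296 = 0 - 296 = -296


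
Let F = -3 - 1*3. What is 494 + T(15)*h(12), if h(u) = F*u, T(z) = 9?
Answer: -154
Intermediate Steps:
F = -6 (F = -3 - 3 = -6)
h(u) = -6*u
494 + T(15)*h(12) = 494 + 9*(-6*12) = 494 + 9*(-72) = 494 - 648 = -154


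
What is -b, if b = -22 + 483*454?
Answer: -219260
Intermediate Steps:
b = 219260 (b = -22 + 219282 = 219260)
-b = -1*219260 = -219260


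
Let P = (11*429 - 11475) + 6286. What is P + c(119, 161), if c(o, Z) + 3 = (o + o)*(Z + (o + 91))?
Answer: 87825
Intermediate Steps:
P = -470 (P = (4719 - 11475) + 6286 = -6756 + 6286 = -470)
c(o, Z) = -3 + 2*o*(91 + Z + o) (c(o, Z) = -3 + (o + o)*(Z + (o + 91)) = -3 + (2*o)*(Z + (91 + o)) = -3 + (2*o)*(91 + Z + o) = -3 + 2*o*(91 + Z + o))
P + c(119, 161) = -470 + (-3 + 2*119² + 182*119 + 2*161*119) = -470 + (-3 + 2*14161 + 21658 + 38318) = -470 + (-3 + 28322 + 21658 + 38318) = -470 + 88295 = 87825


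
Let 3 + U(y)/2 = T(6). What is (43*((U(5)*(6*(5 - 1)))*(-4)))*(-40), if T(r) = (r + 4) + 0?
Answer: 2311680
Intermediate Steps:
T(r) = 4 + r (T(r) = (4 + r) + 0 = 4 + r)
U(y) = 14 (U(y) = -6 + 2*(4 + 6) = -6 + 2*10 = -6 + 20 = 14)
(43*((U(5)*(6*(5 - 1)))*(-4)))*(-40) = (43*((14*(6*(5 - 1)))*(-4)))*(-40) = (43*((14*(6*4))*(-4)))*(-40) = (43*((14*24)*(-4)))*(-40) = (43*(336*(-4)))*(-40) = (43*(-1344))*(-40) = -57792*(-40) = 2311680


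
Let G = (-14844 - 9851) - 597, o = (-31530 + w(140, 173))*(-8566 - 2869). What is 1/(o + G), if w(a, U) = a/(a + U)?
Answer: 313/112841239854 ≈ 2.7738e-9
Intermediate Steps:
w(a, U) = a/(U + a)
o = 112849156250/313 (o = (-31530 + 140/(173 + 140))*(-8566 - 2869) = (-31530 + 140/313)*(-11435) = -9868750/313*(-11435) = 112849156250/313 ≈ 3.6054e+8)
G = -25292 (G = -24695 - 597 = -25292)
1/(o + G) = 1/(112849156250/313 - 25292) = 1/(112841239854/313) = 313/112841239854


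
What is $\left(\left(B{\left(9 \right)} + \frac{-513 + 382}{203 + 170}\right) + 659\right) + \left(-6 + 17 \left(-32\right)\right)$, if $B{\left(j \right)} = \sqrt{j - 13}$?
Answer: $\frac{40526}{373} + 2 i \approx 108.65 + 2.0 i$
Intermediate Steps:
$B{\left(j \right)} = \sqrt{-13 + j}$
$\left(\left(B{\left(9 \right)} + \frac{-513 + 382}{203 + 170}\right) + 659\right) + \left(-6 + 17 \left(-32\right)\right) = \left(\left(\sqrt{-13 + 9} + \frac{-513 + 382}{203 + 170}\right) + 659\right) + \left(-6 + 17 \left(-32\right)\right) = \left(\left(\sqrt{-4} - \frac{131}{373}\right) + 659\right) - 550 = \left(\left(2 i - \frac{131}{373}\right) + 659\right) - 550 = \left(\left(- \frac{131}{373} + 2 i\right) + 659\right) - 550 = \left(\frac{245676}{373} + 2 i\right) - 550 = \frac{40526}{373} + 2 i$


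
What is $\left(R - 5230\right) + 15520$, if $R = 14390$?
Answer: $24680$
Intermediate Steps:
$\left(R - 5230\right) + 15520 = \left(14390 - 5230\right) + 15520 = 9160 + 15520 = 24680$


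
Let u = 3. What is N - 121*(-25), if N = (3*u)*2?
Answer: 3043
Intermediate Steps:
N = 18 (N = (3*3)*2 = 9*2 = 18)
N - 121*(-25) = 18 - 121*(-25) = 18 + 3025 = 3043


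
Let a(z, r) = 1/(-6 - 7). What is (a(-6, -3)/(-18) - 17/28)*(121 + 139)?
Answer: -9875/63 ≈ -156.75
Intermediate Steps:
a(z, r) = -1/13 (a(z, r) = 1/(-13) = -1/13)
(a(-6, -3)/(-18) - 17/28)*(121 + 139) = (-1/13/(-18) - 17/28)*(121 + 139) = (-1/13*(-1/18) - 17*1/28)*260 = (1/234 - 17/28)*260 = -1975/3276*260 = -9875/63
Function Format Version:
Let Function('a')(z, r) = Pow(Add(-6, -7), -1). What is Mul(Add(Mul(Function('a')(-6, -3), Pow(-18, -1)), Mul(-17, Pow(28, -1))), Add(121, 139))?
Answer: Rational(-9875, 63) ≈ -156.75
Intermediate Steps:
Function('a')(z, r) = Rational(-1, 13) (Function('a')(z, r) = Pow(-13, -1) = Rational(-1, 13))
Mul(Add(Mul(Function('a')(-6, -3), Pow(-18, -1)), Mul(-17, Pow(28, -1))), Add(121, 139)) = Mul(Add(Mul(Rational(-1, 13), Pow(-18, -1)), Mul(-17, Pow(28, -1))), Add(121, 139)) = Mul(Add(Mul(Rational(-1, 13), Rational(-1, 18)), Mul(-17, Rational(1, 28))), 260) = Mul(Add(Rational(1, 234), Rational(-17, 28)), 260) = Mul(Rational(-1975, 3276), 260) = Rational(-9875, 63)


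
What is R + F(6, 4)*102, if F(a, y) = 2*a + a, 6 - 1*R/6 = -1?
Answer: 1878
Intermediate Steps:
R = 42 (R = 36 - 6*(-1) = 36 + 6 = 42)
F(a, y) = 3*a
R + F(6, 4)*102 = 42 + (3*6)*102 = 42 + 18*102 = 42 + 1836 = 1878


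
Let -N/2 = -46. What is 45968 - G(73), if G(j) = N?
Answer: 45876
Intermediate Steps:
N = 92 (N = -2*(-46) = 92)
G(j) = 92
45968 - G(73) = 45968 - 1*92 = 45968 - 92 = 45876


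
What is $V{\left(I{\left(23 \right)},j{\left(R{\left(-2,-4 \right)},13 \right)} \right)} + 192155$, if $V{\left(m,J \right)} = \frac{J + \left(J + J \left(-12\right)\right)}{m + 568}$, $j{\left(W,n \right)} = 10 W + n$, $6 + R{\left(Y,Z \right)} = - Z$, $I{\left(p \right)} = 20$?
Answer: $\frac{8070515}{42} \approx 1.9216 \cdot 10^{5}$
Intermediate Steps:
$R{\left(Y,Z \right)} = -6 - Z$
$j{\left(W,n \right)} = n + 10 W$
$V{\left(m,J \right)} = - \frac{10 J}{568 + m}$ ($V{\left(m,J \right)} = \frac{J + \left(J - 12 J\right)}{568 + m} = \frac{J - 11 J}{568 + m} = \frac{\left(-10\right) J}{568 + m} = - \frac{10 J}{568 + m}$)
$V{\left(I{\left(23 \right)},j{\left(R{\left(-2,-4 \right)},13 \right)} \right)} + 192155 = - \frac{10 \left(13 + 10 \left(-6 - -4\right)\right)}{568 + 20} + 192155 = - \frac{10 \left(13 + 10 \left(-6 + 4\right)\right)}{588} + 192155 = \left(-10\right) \left(13 + 10 \left(-2\right)\right) \frac{1}{588} + 192155 = \left(-10\right) \left(13 - 20\right) \frac{1}{588} + 192155 = \left(-10\right) \left(-7\right) \frac{1}{588} + 192155 = \frac{5}{42} + 192155 = \frac{8070515}{42}$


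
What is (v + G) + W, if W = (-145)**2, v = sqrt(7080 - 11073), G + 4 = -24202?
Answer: -3181 + 11*I*sqrt(33) ≈ -3181.0 + 63.19*I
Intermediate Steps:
G = -24206 (G = -4 - 24202 = -24206)
v = 11*I*sqrt(33) (v = sqrt(-3993) = 11*I*sqrt(33) ≈ 63.19*I)
W = 21025
(v + G) + W = (11*I*sqrt(33) - 24206) + 21025 = (-24206 + 11*I*sqrt(33)) + 21025 = -3181 + 11*I*sqrt(33)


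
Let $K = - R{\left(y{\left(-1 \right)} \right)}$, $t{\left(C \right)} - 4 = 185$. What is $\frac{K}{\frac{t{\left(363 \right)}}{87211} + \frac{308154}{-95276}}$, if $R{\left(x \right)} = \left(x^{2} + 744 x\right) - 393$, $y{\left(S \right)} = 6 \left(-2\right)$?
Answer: $- \frac{1815541679066}{639438365} \approx -2839.3$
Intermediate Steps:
$t{\left(C \right)} = 189$ ($t{\left(C \right)} = 4 + 185 = 189$)
$y{\left(S \right)} = -12$
$R{\left(x \right)} = -393 + x^{2} + 744 x$
$K = 9177$ ($K = - (-393 + \left(-12\right)^{2} + 744 \left(-12\right)) = - (-393 + 144 - 8928) = \left(-1\right) \left(-9177\right) = 9177$)
$\frac{K}{\frac{t{\left(363 \right)}}{87211} + \frac{308154}{-95276}} = \frac{9177}{\frac{189}{87211} + \frac{308154}{-95276}} = \frac{9177}{189 \cdot \frac{1}{87211} + 308154 \left(- \frac{1}{95276}\right)} = \frac{9177}{\frac{189}{87211} - \frac{154077}{47638}} = \frac{9177}{- \frac{13428205665}{4154557618}} = 9177 \left(- \frac{4154557618}{13428205665}\right) = - \frac{1815541679066}{639438365}$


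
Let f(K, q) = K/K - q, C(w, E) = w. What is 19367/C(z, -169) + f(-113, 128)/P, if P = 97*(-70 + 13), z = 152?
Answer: 5636813/44232 ≈ 127.44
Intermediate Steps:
f(K, q) = 1 - q
P = -5529 (P = 97*(-57) = -5529)
19367/C(z, -169) + f(-113, 128)/P = 19367/152 + (1 - 1*128)/(-5529) = 19367*(1/152) + (1 - 128)*(-1/5529) = 19367/152 - 127*(-1/5529) = 19367/152 + 127/5529 = 5636813/44232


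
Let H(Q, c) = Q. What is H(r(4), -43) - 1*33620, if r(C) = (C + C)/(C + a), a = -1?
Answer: -100852/3 ≈ -33617.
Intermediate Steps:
r(C) = 2*C/(-1 + C) (r(C) = (C + C)/(C - 1) = (2*C)/(-1 + C) = 2*C/(-1 + C))
H(r(4), -43) - 1*33620 = 2*4/(-1 + 4) - 1*33620 = 2*4/3 - 33620 = 2*4*(⅓) - 33620 = 8/3 - 33620 = -100852/3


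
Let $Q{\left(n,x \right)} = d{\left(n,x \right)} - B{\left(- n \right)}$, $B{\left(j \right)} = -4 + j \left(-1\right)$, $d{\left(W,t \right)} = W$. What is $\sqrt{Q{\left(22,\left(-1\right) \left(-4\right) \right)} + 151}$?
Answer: $\sqrt{155} \approx 12.45$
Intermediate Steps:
$B{\left(j \right)} = -4 - j$
$Q{\left(n,x \right)} = 4$ ($Q{\left(n,x \right)} = n - \left(-4 - - n\right) = n - \left(-4 + n\right) = 4$)
$\sqrt{Q{\left(22,\left(-1\right) \left(-4\right) \right)} + 151} = \sqrt{4 + 151} = \sqrt{155}$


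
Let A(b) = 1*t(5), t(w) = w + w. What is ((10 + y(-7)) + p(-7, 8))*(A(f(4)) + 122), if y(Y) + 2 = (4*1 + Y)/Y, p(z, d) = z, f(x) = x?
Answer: 1320/7 ≈ 188.57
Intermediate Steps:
t(w) = 2*w
y(Y) = -2 + (4 + Y)/Y (y(Y) = -2 + (4*1 + Y)/Y = -2 + (4 + Y)/Y)
A(b) = 10 (A(b) = 1*(2*5) = 1*10 = 10)
((10 + y(-7)) + p(-7, 8))*(A(f(4)) + 122) = ((10 + (4 - 1*(-7))/(-7)) - 7)*(10 + 122) = ((10 - (4 + 7)/7) - 7)*132 = ((10 - ⅐*11) - 7)*132 = ((10 - 11/7) - 7)*132 = (59/7 - 7)*132 = (10/7)*132 = 1320/7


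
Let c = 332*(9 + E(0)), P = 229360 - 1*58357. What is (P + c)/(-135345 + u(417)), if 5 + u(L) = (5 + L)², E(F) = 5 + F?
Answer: 7637/1858 ≈ 4.1103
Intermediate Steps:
P = 171003 (P = 229360 - 58357 = 171003)
u(L) = -5 + (5 + L)²
c = 4648 (c = 332*(9 + (5 + 0)) = 332*(9 + 5) = 332*14 = 4648)
(P + c)/(-135345 + u(417)) = (171003 + 4648)/(-135345 + (-5 + (5 + 417)²)) = 175651/(-135345 + (-5 + 422²)) = 175651/(-135345 + (-5 + 178084)) = 175651/(-135345 + 178079) = 175651/42734 = 175651*(1/42734) = 7637/1858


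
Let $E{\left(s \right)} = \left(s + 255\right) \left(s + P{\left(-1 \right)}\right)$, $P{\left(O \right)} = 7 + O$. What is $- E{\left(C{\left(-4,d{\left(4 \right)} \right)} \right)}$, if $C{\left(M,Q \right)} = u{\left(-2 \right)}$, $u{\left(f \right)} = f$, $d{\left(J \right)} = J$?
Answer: $-1012$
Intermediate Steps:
$C{\left(M,Q \right)} = -2$
$E{\left(s \right)} = \left(6 + s\right) \left(255 + s\right)$ ($E{\left(s \right)} = \left(s + 255\right) \left(s + \left(7 - 1\right)\right) = \left(255 + s\right) \left(s + 6\right) = \left(255 + s\right) \left(6 + s\right) = \left(6 + s\right) \left(255 + s\right)$)
$- E{\left(C{\left(-4,d{\left(4 \right)} \right)} \right)} = - (1530 + \left(-2\right)^{2} + 261 \left(-2\right)) = - (1530 + 4 - 522) = \left(-1\right) 1012 = -1012$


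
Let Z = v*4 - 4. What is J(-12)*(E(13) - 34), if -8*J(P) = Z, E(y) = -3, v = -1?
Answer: -37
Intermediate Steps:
Z = -8 (Z = -1*4 - 4 = -4 - 4 = -8)
J(P) = 1 (J(P) = -⅛*(-8) = 1)
J(-12)*(E(13) - 34) = 1*(-3 - 34) = 1*(-37) = -37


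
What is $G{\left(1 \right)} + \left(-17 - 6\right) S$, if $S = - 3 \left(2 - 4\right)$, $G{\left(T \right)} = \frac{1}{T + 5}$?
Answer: $- \frac{827}{6} \approx -137.83$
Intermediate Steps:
$G{\left(T \right)} = \frac{1}{5 + T}$
$S = 6$ ($S = \left(-3\right) \left(-2\right) = 6$)
$G{\left(1 \right)} + \left(-17 - 6\right) S = \frac{1}{5 + 1} + \left(-17 - 6\right) 6 = \frac{1}{6} - 138 = - \frac{827}{6}$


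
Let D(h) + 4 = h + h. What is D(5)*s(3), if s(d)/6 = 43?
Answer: 1548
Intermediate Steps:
s(d) = 258 (s(d) = 6*43 = 258)
D(h) = -4 + 2*h (D(h) = -4 + (h + h) = -4 + 2*h)
D(5)*s(3) = (-4 + 2*5)*258 = (-4 + 10)*258 = 6*258 = 1548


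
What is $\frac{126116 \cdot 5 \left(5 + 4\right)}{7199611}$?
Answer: $\frac{5675220}{7199611} \approx 0.78827$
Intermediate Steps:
$\frac{126116 \cdot 5 \left(5 + 4\right)}{7199611} = 126116 \cdot 5 \cdot 9 \cdot \frac{1}{7199611} = 126116 \cdot 45 \cdot \frac{1}{7199611} = 5675220 \cdot \frac{1}{7199611} = \frac{5675220}{7199611}$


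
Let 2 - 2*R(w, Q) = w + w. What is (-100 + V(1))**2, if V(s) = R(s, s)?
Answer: 10000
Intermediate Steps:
R(w, Q) = 1 - w (R(w, Q) = 1 - (w + w)/2 = 1 - w)
V(s) = 1 - s
(-100 + V(1))**2 = (-100 + (1 - 1*1))**2 = (-100 + (1 - 1))**2 = (-100 + 0)**2 = (-100)**2 = 10000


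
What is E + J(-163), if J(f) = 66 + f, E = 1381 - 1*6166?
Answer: -4882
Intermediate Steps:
E = -4785 (E = 1381 - 6166 = -4785)
E + J(-163) = -4785 + (66 - 163) = -4785 - 97 = -4882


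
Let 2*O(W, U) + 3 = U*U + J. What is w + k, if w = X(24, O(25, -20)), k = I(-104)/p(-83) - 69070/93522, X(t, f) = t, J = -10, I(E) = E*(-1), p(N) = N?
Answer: 85418363/3881163 ≈ 22.008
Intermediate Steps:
I(E) = -E
O(W, U) = -13/2 + U**2/2 (O(W, U) = -3/2 + (U*U - 10)/2 = -3/2 + (U**2 - 10)/2 = -3/2 + (-10 + U**2)/2 = -3/2 + (-5 + U**2/2) = -13/2 + U**2/2)
k = -7729549/3881163 (k = -1*(-104)/(-83) - 69070/93522 = 104*(-1/83) - 69070*1/93522 = -104/83 - 34535/46761 = -7729549/3881163 ≈ -1.9916)
w = 24
w + k = 24 - 7729549/3881163 = 85418363/3881163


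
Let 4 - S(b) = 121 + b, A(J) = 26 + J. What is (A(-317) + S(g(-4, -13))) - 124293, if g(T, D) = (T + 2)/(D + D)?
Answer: -1621114/13 ≈ -1.2470e+5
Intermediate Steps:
g(T, D) = (2 + T)/(2*D) (g(T, D) = (2 + T)/((2*D)) = (2 + T)*(1/(2*D)) = (2 + T)/(2*D))
S(b) = -117 - b (S(b) = 4 - (121 + b) = 4 + (-121 - b) = -117 - b)
(A(-317) + S(g(-4, -13))) - 124293 = ((26 - 317) + (-117 - (2 - 4)/(2*(-13)))) - 124293 = (-291 + (-117 - (-1)*(-2)/(2*13))) - 124293 = (-291 + (-117 - 1*1/13)) - 124293 = (-291 + (-117 - 1/13)) - 124293 = (-291 - 1522/13) - 124293 = -5305/13 - 124293 = -1621114/13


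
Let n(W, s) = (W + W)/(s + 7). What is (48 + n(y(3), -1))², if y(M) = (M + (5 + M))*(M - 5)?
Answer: 14884/9 ≈ 1653.8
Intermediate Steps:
y(M) = (-5 + M)*(5 + 2*M) (y(M) = (5 + 2*M)*(-5 + M) = (-5 + M)*(5 + 2*M))
n(W, s) = 2*W/(7 + s) (n(W, s) = (2*W)/(7 + s) = 2*W/(7 + s))
(48 + n(y(3), -1))² = (48 + 2*(-25 - 5*3 + 2*3²)/(7 - 1))² = (48 + 2*(-25 - 15 + 2*9)/6)² = (48 + 2*(-25 - 15 + 18)*(⅙))² = (48 + 2*(-22)*(⅙))² = (48 - 22/3)² = (122/3)² = 14884/9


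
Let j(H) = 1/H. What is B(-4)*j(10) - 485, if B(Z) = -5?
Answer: -971/2 ≈ -485.50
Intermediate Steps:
B(-4)*j(10) - 485 = -5/10 - 485 = -5*⅒ - 485 = -½ - 485 = -971/2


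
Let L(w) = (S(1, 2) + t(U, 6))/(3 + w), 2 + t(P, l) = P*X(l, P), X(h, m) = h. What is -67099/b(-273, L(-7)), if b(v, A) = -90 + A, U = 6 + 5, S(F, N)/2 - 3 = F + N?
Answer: 67099/109 ≈ 615.59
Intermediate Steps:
S(F, N) = 6 + 2*F + 2*N (S(F, N) = 6 + 2*(F + N) = 6 + (2*F + 2*N) = 6 + 2*F + 2*N)
U = 11
t(P, l) = -2 + P*l
L(w) = 76/(3 + w) (L(w) = ((6 + 2*1 + 2*2) + (-2 + 11*6))/(3 + w) = ((6 + 2 + 4) + (-2 + 66))/(3 + w) = (12 + 64)/(3 + w) = 76/(3 + w))
-67099/b(-273, L(-7)) = -67099/(-90 + 76/(3 - 7)) = -67099/(-90 + 76/(-4)) = -67099/(-90 + 76*(-1/4)) = -67099/(-90 - 19) = -67099/(-109) = -67099*(-1/109) = 67099/109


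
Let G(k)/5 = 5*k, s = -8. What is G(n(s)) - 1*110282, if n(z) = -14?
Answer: -110632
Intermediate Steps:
G(k) = 25*k (G(k) = 5*(5*k) = 25*k)
G(n(s)) - 1*110282 = 25*(-14) - 1*110282 = -350 - 110282 = -110632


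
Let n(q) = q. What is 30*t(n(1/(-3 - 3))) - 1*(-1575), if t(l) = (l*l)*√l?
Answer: 1575 + 5*I*√6/36 ≈ 1575.0 + 0.34021*I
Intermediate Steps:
t(l) = l^(5/2) (t(l) = l²*√l = l^(5/2))
30*t(n(1/(-3 - 3))) - 1*(-1575) = 30*(1/(-3 - 3))^(5/2) - 1*(-1575) = 30*(1/(-6))^(5/2) + 1575 = 30*(-⅙)^(5/2) + 1575 = 30*(I*√6/216) + 1575 = 5*I*√6/36 + 1575 = 1575 + 5*I*√6/36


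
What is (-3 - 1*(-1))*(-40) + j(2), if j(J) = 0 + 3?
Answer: 83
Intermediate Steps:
j(J) = 3
(-3 - 1*(-1))*(-40) + j(2) = (-3 - 1*(-1))*(-40) + 3 = (-3 + 1)*(-40) + 3 = -2*(-40) + 3 = 80 + 3 = 83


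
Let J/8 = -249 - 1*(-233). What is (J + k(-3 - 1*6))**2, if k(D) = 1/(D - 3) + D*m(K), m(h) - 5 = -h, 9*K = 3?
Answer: 4165681/144 ≈ 28928.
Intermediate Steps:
K = 1/3 (K = (1/9)*3 = 1/3 ≈ 0.33333)
m(h) = 5 - h
J = -128 (J = 8*(-249 - 1*(-233)) = 8*(-249 + 233) = 8*(-16) = -128)
k(D) = 1/(-3 + D) + 14*D/3 (k(D) = 1/(D - 3) + D*(5 - 1*1/3) = 1/(-3 + D) + D*(5 - 1/3) = 1/(-3 + D) + D*(14/3) = 1/(-3 + D) + 14*D/3)
(J + k(-3 - 1*6))**2 = (-128 + (3 - 42*(-3 - 1*6) + 14*(-3 - 1*6)**2)/(3*(-3 + (-3 - 1*6))))**2 = (-128 + (3 - 42*(-3 - 6) + 14*(-3 - 6)**2)/(3*(-3 + (-3 - 6))))**2 = (-128 + (3 - 42*(-9) + 14*(-9)**2)/(3*(-3 - 9)))**2 = (-128 + (1/3)*(3 + 378 + 14*81)/(-12))**2 = (-128 + (1/3)*(-1/12)*(3 + 378 + 1134))**2 = (-128 + (1/3)*(-1/12)*1515)**2 = (-128 - 505/12)**2 = (-2041/12)**2 = 4165681/144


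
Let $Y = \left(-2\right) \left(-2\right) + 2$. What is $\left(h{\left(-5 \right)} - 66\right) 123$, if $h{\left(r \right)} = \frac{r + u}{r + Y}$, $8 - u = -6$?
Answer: $-7011$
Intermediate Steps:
$u = 14$ ($u = 8 - -6 = 8 + 6 = 14$)
$Y = 6$ ($Y = 4 + 2 = 6$)
$h{\left(r \right)} = \frac{14 + r}{6 + r}$ ($h{\left(r \right)} = \frac{r + 14}{r + 6} = \frac{14 + r}{6 + r}$)
$\left(h{\left(-5 \right)} - 66\right) 123 = \left(\frac{14 - 5}{6 - 5} - 66\right) 123 = \left(1^{-1} \cdot 9 - 66\right) 123 = \left(1 \cdot 9 - 66\right) 123 = \left(9 - 66\right) 123 = \left(-57\right) 123 = -7011$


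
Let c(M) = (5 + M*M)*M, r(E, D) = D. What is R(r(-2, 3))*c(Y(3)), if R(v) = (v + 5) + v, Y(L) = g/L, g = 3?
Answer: 66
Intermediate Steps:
Y(L) = 3/L
c(M) = M*(5 + M**2) (c(M) = (5 + M**2)*M = M*(5 + M**2))
R(v) = 5 + 2*v (R(v) = (5 + v) + v = 5 + 2*v)
R(r(-2, 3))*c(Y(3)) = (5 + 2*3)*((3/3)*(5 + (3/3)**2)) = (5 + 6)*((3*(1/3))*(5 + (3*(1/3))**2)) = 11*(1*(5 + 1**2)) = 11*(1*(5 + 1)) = 11*(1*6) = 11*6 = 66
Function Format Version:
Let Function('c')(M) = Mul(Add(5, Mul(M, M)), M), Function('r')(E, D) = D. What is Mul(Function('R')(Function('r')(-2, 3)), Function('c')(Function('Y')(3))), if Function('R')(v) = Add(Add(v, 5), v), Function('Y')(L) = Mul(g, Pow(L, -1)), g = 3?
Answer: 66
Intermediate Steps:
Function('Y')(L) = Mul(3, Pow(L, -1))
Function('c')(M) = Mul(M, Add(5, Pow(M, 2))) (Function('c')(M) = Mul(Add(5, Pow(M, 2)), M) = Mul(M, Add(5, Pow(M, 2))))
Function('R')(v) = Add(5, Mul(2, v)) (Function('R')(v) = Add(Add(5, v), v) = Add(5, Mul(2, v)))
Mul(Function('R')(Function('r')(-2, 3)), Function('c')(Function('Y')(3))) = Mul(Add(5, Mul(2, 3)), Mul(Mul(3, Pow(3, -1)), Add(5, Pow(Mul(3, Pow(3, -1)), 2)))) = Mul(Add(5, 6), Mul(Mul(3, Rational(1, 3)), Add(5, Pow(Mul(3, Rational(1, 3)), 2)))) = Mul(11, Mul(1, Add(5, Pow(1, 2)))) = Mul(11, Mul(1, Add(5, 1))) = Mul(11, Mul(1, 6)) = Mul(11, 6) = 66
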